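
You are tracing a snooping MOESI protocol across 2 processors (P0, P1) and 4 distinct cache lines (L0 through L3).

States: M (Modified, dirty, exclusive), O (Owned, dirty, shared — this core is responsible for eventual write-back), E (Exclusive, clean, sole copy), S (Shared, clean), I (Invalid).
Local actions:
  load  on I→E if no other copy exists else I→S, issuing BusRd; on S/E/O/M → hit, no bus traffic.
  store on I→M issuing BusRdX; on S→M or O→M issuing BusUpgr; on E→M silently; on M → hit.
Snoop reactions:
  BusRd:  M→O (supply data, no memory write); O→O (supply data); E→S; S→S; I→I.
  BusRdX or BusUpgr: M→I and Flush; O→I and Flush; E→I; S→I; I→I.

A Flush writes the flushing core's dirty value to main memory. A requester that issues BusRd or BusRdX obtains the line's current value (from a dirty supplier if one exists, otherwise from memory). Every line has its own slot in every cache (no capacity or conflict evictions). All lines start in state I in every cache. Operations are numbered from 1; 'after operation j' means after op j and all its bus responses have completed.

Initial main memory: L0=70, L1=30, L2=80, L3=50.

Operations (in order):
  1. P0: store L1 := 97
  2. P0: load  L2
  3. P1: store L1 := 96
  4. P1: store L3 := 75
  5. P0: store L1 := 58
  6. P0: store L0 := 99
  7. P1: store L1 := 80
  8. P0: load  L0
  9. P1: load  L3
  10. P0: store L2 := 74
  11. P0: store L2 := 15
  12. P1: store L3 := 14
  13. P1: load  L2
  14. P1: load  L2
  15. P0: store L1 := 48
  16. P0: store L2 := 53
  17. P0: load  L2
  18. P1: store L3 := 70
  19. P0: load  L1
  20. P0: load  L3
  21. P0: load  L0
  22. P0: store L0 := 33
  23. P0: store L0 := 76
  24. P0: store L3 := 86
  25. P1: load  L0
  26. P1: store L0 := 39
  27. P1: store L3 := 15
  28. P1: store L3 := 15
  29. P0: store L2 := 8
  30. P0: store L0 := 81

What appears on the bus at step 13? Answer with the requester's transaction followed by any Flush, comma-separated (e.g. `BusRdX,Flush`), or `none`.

bus = BusRd

[1] P0: store L1 := 97 | P0:M(97), P1:I | bus: BusRdX
[2] P0: load  L2 | P0:E(80), P1:I | bus: BusRd
[3] P1: store L1 := 96 | P0:I, P1:M(96) | bus: BusRdX,Flush
[4] P1: store L3 := 75 | P0:I, P1:M(75) | bus: BusRdX
[5] P0: store L1 := 58 | P0:M(58), P1:I | bus: BusRdX,Flush
[6] P0: store L0 := 99 | P0:M(99), P1:I | bus: BusRdX
[7] P1: store L1 := 80 | P0:I, P1:M(80) | bus: BusRdX,Flush
[8] P0: load  L0 | P0:M(99), P1:I | bus: none
[9] P1: load  L3 | P0:I, P1:M(75) | bus: none
[10] P0: store L2 := 74 | P0:M(74), P1:I | bus: none
[11] P0: store L2 := 15 | P0:M(15), P1:I | bus: none
[12] P1: store L3 := 14 | P0:I, P1:M(14) | bus: none
[13] P1: load  L2 | P0:O(15), P1:S(15) | bus: BusRd
[14] P1: load  L2 | P0:O(15), P1:S(15) | bus: none
[15] P0: store L1 := 48 | P0:M(48), P1:I | bus: BusRdX,Flush
[16] P0: store L2 := 53 | P0:M(53), P1:I | bus: BusUpgr
[17] P0: load  L2 | P0:M(53), P1:I | bus: none
[18] P1: store L3 := 70 | P0:I, P1:M(70) | bus: none
[19] P0: load  L1 | P0:M(48), P1:I | bus: none
[20] P0: load  L3 | P0:S(70), P1:O(70) | bus: BusRd
[21] P0: load  L0 | P0:M(99), P1:I | bus: none
[22] P0: store L0 := 33 | P0:M(33), P1:I | bus: none
[23] P0: store L0 := 76 | P0:M(76), P1:I | bus: none
[24] P0: store L3 := 86 | P0:M(86), P1:I | bus: BusUpgr,Flush
[25] P1: load  L0 | P0:O(76), P1:S(76) | bus: BusRd
[26] P1: store L0 := 39 | P0:I, P1:M(39) | bus: BusUpgr,Flush
[27] P1: store L3 := 15 | P0:I, P1:M(15) | bus: BusRdX,Flush
[28] P1: store L3 := 15 | P0:I, P1:M(15) | bus: none
[29] P0: store L2 := 8 | P0:M(8), P1:I | bus: none
[30] P0: store L0 := 81 | P0:M(81), P1:I | bus: BusRdX,Flush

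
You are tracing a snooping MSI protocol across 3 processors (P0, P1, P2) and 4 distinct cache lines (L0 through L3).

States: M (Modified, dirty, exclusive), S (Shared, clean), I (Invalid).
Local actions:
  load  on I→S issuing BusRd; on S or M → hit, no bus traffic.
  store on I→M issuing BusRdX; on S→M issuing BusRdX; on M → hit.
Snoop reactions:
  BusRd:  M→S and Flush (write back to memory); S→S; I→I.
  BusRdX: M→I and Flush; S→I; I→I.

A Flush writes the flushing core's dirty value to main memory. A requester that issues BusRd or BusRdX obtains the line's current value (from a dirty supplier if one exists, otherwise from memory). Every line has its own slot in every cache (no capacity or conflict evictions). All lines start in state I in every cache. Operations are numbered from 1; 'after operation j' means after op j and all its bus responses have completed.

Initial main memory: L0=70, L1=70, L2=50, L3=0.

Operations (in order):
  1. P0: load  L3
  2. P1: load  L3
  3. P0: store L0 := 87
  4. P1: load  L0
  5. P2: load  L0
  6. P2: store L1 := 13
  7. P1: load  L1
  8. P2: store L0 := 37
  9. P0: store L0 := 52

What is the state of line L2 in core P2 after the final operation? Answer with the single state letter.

  op1 P0: load  L3 → S/I/I on L3; bus BusRd; mem=0
  op2 P1: load  L3 → S/S/I on L3; bus BusRd; mem=0
  op3 P0: store L0 := 87 → M/I/I on L0; bus BusRdX; mem=70
  op4 P1: load  L0 → S/S/I on L0; bus BusRd Flush; mem=87
  op5 P2: load  L0 → S/S/S on L0; bus BusRd; mem=87
  op6 P2: store L1 := 13 → I/I/M on L1; bus BusRdX; mem=70
  op7 P1: load  L1 → I/S/S on L1; bus BusRd Flush; mem=13
  op8 P2: store L0 := 37 → I/I/M on L0; bus BusRdX; mem=87
  op9 P0: store L0 := 52 → M/I/I on L0; bus BusRdX Flush; mem=37

state = I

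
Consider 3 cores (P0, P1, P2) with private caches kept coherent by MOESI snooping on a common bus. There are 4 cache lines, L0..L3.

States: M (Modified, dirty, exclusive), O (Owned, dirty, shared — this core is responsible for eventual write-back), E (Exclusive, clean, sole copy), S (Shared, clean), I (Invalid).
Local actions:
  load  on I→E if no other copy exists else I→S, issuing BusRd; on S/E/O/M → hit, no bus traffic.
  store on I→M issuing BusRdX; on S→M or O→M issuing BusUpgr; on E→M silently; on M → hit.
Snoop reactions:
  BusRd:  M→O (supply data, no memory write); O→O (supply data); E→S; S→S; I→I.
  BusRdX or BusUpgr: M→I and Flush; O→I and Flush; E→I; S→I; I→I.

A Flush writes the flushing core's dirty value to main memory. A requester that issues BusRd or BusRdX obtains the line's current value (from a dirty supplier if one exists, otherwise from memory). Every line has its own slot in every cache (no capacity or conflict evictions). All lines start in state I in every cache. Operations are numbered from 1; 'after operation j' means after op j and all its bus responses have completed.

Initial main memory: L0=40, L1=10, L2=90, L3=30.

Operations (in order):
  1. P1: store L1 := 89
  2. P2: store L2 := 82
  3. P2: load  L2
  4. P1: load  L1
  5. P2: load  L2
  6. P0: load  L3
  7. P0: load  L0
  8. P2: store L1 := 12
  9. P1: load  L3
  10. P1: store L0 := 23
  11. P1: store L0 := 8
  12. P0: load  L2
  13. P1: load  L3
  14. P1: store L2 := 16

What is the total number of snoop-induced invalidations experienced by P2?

1. P1: store L1 := 89  bus=[BusRdX]  L1: P0=I P1=M P2=I  mem[L1]=10
2. P2: store L2 := 82  bus=[BusRdX]  L2: P0=I P1=I P2=M  mem[L2]=90
3. P2: load  L2  bus=[-]  L2: P0=I P1=I P2=M  mem[L2]=90
4. P1: load  L1  bus=[-]  L1: P0=I P1=M P2=I  mem[L1]=10
5. P2: load  L2  bus=[-]  L2: P0=I P1=I P2=M  mem[L2]=90
6. P0: load  L3  bus=[BusRd]  L3: P0=E P1=I P2=I  mem[L3]=30
7. P0: load  L0  bus=[BusRd]  L0: P0=E P1=I P2=I  mem[L0]=40
8. P2: store L1 := 12  bus=[BusRdX,Flush]  L1: P0=I P1=I P2=M  mem[L1]=89
9. P1: load  L3  bus=[BusRd]  L3: P0=S P1=S P2=I  mem[L3]=30
10. P1: store L0 := 23  bus=[BusRdX]  L0: P0=I P1=M P2=I  mem[L0]=40
11. P1: store L0 := 8  bus=[-]  L0: P0=I P1=M P2=I  mem[L0]=40
12. P0: load  L2  bus=[BusRd]  L2: P0=S P1=I P2=O  mem[L2]=90
13. P1: load  L3  bus=[-]  L3: P0=S P1=S P2=I  mem[L3]=30
14. P1: store L2 := 16  bus=[BusRdX,Flush]  L2: P0=I P1=M P2=I  mem[L2]=82

invalidations = 1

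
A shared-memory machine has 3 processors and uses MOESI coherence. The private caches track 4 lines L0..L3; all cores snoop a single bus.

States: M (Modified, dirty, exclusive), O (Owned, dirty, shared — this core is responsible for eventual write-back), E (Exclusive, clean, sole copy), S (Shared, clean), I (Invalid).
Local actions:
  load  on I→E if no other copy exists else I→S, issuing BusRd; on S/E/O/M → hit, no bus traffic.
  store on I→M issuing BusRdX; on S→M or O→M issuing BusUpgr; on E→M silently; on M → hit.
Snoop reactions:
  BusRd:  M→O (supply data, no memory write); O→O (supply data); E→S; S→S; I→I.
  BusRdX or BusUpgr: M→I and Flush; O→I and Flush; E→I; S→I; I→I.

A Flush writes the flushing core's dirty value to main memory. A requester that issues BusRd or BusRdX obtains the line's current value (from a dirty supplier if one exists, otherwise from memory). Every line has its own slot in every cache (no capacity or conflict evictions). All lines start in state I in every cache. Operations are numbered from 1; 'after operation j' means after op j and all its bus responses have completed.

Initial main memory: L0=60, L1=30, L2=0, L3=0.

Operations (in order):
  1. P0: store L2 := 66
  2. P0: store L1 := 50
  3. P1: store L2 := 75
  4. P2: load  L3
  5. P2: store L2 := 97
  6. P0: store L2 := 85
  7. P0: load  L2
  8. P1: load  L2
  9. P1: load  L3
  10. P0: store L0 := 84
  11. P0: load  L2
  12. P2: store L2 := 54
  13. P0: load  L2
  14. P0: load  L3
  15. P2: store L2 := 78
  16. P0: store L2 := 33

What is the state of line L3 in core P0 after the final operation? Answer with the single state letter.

state = S

[1] P0: store L2 := 66 | P0:M(66), P1:I, P2:I | bus: BusRdX
[2] P0: store L1 := 50 | P0:M(50), P1:I, P2:I | bus: BusRdX
[3] P1: store L2 := 75 | P0:I, P1:M(75), P2:I | bus: BusRdX,Flush
[4] P2: load  L3 | P0:I, P1:I, P2:E(0) | bus: BusRd
[5] P2: store L2 := 97 | P0:I, P1:I, P2:M(97) | bus: BusRdX,Flush
[6] P0: store L2 := 85 | P0:M(85), P1:I, P2:I | bus: BusRdX,Flush
[7] P0: load  L2 | P0:M(85), P1:I, P2:I | bus: none
[8] P1: load  L2 | P0:O(85), P1:S(85), P2:I | bus: BusRd
[9] P1: load  L3 | P0:I, P1:S(0), P2:S(0) | bus: BusRd
[10] P0: store L0 := 84 | P0:M(84), P1:I, P2:I | bus: BusRdX
[11] P0: load  L2 | P0:O(85), P1:S(85), P2:I | bus: none
[12] P2: store L2 := 54 | P0:I, P1:I, P2:M(54) | bus: BusRdX,Flush
[13] P0: load  L2 | P0:S(54), P1:I, P2:O(54) | bus: BusRd
[14] P0: load  L3 | P0:S(0), P1:S(0), P2:S(0) | bus: BusRd
[15] P2: store L2 := 78 | P0:I, P1:I, P2:M(78) | bus: BusUpgr
[16] P0: store L2 := 33 | P0:M(33), P1:I, P2:I | bus: BusRdX,Flush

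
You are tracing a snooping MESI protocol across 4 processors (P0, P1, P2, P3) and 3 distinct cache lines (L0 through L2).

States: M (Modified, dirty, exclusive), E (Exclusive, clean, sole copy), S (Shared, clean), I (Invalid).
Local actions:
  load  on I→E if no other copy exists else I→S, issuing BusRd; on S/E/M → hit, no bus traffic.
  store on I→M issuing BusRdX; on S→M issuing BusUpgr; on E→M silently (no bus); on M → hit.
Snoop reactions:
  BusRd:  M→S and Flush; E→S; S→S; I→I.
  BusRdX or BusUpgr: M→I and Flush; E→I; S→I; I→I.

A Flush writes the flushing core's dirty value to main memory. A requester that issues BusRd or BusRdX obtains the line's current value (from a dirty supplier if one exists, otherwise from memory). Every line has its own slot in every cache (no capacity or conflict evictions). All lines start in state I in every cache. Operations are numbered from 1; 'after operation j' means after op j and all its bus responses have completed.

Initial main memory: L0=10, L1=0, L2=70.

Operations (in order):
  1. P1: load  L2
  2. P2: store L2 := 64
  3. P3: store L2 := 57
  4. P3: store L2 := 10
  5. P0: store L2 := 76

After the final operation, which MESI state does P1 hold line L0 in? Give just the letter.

[1] P1: load  L2 | P0:I, P1:E(70), P2:I, P3:I | bus: BusRd
[2] P2: store L2 := 64 | P0:I, P1:I, P2:M(64), P3:I | bus: BusRdX
[3] P3: store L2 := 57 | P0:I, P1:I, P2:I, P3:M(57) | bus: BusRdX,Flush
[4] P3: store L2 := 10 | P0:I, P1:I, P2:I, P3:M(10) | bus: none
[5] P0: store L2 := 76 | P0:M(76), P1:I, P2:I, P3:I | bus: BusRdX,Flush

state = I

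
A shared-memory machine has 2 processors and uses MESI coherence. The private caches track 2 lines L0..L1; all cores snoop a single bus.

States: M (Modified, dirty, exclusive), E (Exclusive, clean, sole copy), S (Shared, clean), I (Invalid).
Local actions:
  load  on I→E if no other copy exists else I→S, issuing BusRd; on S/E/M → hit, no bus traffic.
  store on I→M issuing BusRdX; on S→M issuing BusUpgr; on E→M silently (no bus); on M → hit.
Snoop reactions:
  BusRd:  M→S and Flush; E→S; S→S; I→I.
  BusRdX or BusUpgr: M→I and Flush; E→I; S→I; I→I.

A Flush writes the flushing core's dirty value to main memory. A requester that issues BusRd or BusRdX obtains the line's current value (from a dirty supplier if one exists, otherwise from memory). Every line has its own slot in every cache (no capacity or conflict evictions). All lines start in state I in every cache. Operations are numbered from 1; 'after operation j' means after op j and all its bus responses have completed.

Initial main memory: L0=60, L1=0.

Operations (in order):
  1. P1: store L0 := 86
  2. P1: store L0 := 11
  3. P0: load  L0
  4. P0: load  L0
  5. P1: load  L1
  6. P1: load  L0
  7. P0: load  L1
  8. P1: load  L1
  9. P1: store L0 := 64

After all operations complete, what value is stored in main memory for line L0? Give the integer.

memory[L0] = 11

  op1 P1: store L0 := 86 → I/M on L0; bus BusRdX; mem=60
  op2 P1: store L0 := 11 → I/M on L0; bus (none); mem=60
  op3 P0: load  L0 → S/S on L0; bus BusRd Flush; mem=11
  op4 P0: load  L0 → S/S on L0; bus (none); mem=11
  op5 P1: load  L1 → I/E on L1; bus BusRd; mem=0
  op6 P1: load  L0 → S/S on L0; bus (none); mem=11
  op7 P0: load  L1 → S/S on L1; bus BusRd; mem=0
  op8 P1: load  L1 → S/S on L1; bus (none); mem=0
  op9 P1: store L0 := 64 → I/M on L0; bus BusUpgr; mem=11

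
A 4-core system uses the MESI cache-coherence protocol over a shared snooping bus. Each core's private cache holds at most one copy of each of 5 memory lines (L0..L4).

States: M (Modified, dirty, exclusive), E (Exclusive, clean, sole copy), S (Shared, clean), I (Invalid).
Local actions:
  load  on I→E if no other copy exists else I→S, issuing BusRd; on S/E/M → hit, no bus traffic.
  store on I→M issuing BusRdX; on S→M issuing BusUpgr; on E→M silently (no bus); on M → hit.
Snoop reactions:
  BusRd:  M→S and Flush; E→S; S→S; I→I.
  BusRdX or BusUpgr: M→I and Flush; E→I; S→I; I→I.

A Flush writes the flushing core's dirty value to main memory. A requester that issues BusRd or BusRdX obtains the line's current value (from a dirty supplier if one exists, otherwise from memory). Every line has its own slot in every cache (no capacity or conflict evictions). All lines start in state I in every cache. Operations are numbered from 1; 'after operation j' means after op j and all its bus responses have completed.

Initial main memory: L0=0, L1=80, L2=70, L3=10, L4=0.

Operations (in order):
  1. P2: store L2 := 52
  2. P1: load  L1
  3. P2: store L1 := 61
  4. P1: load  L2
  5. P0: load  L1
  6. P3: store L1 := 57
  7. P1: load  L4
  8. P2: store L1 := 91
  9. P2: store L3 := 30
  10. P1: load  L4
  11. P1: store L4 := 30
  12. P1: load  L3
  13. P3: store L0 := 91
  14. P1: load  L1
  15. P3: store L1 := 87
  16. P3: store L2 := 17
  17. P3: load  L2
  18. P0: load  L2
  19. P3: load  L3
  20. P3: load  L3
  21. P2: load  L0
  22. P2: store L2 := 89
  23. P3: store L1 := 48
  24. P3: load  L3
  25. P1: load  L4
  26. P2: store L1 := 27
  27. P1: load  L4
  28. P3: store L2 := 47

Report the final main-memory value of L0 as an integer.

memory[L0] = 91

1. P2: store L2 := 52  bus=[BusRdX]  L2: P0=I P1=I P2=M P3=I  mem[L2]=70
2. P1: load  L1  bus=[BusRd]  L1: P0=I P1=E P2=I P3=I  mem[L1]=80
3. P2: store L1 := 61  bus=[BusRdX]  L1: P0=I P1=I P2=M P3=I  mem[L1]=80
4. P1: load  L2  bus=[BusRd,Flush]  L2: P0=I P1=S P2=S P3=I  mem[L2]=52
5. P0: load  L1  bus=[BusRd,Flush]  L1: P0=S P1=I P2=S P3=I  mem[L1]=61
6. P3: store L1 := 57  bus=[BusRdX]  L1: P0=I P1=I P2=I P3=M  mem[L1]=61
7. P1: load  L4  bus=[BusRd]  L4: P0=I P1=E P2=I P3=I  mem[L4]=0
8. P2: store L1 := 91  bus=[BusRdX,Flush]  L1: P0=I P1=I P2=M P3=I  mem[L1]=57
9. P2: store L3 := 30  bus=[BusRdX]  L3: P0=I P1=I P2=M P3=I  mem[L3]=10
10. P1: load  L4  bus=[-]  L4: P0=I P1=E P2=I P3=I  mem[L4]=0
11. P1: store L4 := 30  bus=[-]  L4: P0=I P1=M P2=I P3=I  mem[L4]=0
12. P1: load  L3  bus=[BusRd,Flush]  L3: P0=I P1=S P2=S P3=I  mem[L3]=30
13. P3: store L0 := 91  bus=[BusRdX]  L0: P0=I P1=I P2=I P3=M  mem[L0]=0
14. P1: load  L1  bus=[BusRd,Flush]  L1: P0=I P1=S P2=S P3=I  mem[L1]=91
15. P3: store L1 := 87  bus=[BusRdX]  L1: P0=I P1=I P2=I P3=M  mem[L1]=91
16. P3: store L2 := 17  bus=[BusRdX]  L2: P0=I P1=I P2=I P3=M  mem[L2]=52
17. P3: load  L2  bus=[-]  L2: P0=I P1=I P2=I P3=M  mem[L2]=52
18. P0: load  L2  bus=[BusRd,Flush]  L2: P0=S P1=I P2=I P3=S  mem[L2]=17
19. P3: load  L3  bus=[BusRd]  L3: P0=I P1=S P2=S P3=S  mem[L3]=30
20. P3: load  L3  bus=[-]  L3: P0=I P1=S P2=S P3=S  mem[L3]=30
21. P2: load  L0  bus=[BusRd,Flush]  L0: P0=I P1=I P2=S P3=S  mem[L0]=91
22. P2: store L2 := 89  bus=[BusRdX]  L2: P0=I P1=I P2=M P3=I  mem[L2]=17
23. P3: store L1 := 48  bus=[-]  L1: P0=I P1=I P2=I P3=M  mem[L1]=91
24. P3: load  L3  bus=[-]  L3: P0=I P1=S P2=S P3=S  mem[L3]=30
25. P1: load  L4  bus=[-]  L4: P0=I P1=M P2=I P3=I  mem[L4]=0
26. P2: store L1 := 27  bus=[BusRdX,Flush]  L1: P0=I P1=I P2=M P3=I  mem[L1]=48
27. P1: load  L4  bus=[-]  L4: P0=I P1=M P2=I P3=I  mem[L4]=0
28. P3: store L2 := 47  bus=[BusRdX,Flush]  L2: P0=I P1=I P2=I P3=M  mem[L2]=89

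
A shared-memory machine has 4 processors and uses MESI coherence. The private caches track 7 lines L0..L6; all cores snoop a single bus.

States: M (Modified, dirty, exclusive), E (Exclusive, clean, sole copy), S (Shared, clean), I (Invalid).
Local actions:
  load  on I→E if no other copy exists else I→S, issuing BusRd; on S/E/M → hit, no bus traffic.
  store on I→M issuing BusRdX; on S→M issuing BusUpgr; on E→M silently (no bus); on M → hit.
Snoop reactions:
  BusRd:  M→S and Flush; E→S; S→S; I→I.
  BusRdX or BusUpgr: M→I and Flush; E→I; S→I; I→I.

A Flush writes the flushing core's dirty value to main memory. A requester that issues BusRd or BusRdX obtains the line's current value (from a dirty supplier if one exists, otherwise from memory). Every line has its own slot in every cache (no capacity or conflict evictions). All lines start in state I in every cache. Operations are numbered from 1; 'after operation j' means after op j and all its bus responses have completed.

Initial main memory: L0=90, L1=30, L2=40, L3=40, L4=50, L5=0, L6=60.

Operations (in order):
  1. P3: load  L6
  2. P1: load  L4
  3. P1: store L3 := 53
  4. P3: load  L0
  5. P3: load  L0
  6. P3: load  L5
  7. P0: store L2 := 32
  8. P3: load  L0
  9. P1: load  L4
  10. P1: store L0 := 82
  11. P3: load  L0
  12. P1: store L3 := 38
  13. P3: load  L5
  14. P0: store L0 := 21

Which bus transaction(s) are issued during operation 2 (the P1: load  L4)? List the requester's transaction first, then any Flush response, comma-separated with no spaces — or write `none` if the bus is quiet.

[1] P3: load  L6 | P0:I, P1:I, P2:I, P3:E(60) | bus: BusRd
[2] P1: load  L4 | P0:I, P1:E(50), P2:I, P3:I | bus: BusRd
[3] P1: store L3 := 53 | P0:I, P1:M(53), P2:I, P3:I | bus: BusRdX
[4] P3: load  L0 | P0:I, P1:I, P2:I, P3:E(90) | bus: BusRd
[5] P3: load  L0 | P0:I, P1:I, P2:I, P3:E(90) | bus: none
[6] P3: load  L5 | P0:I, P1:I, P2:I, P3:E(0) | bus: BusRd
[7] P0: store L2 := 32 | P0:M(32), P1:I, P2:I, P3:I | bus: BusRdX
[8] P3: load  L0 | P0:I, P1:I, P2:I, P3:E(90) | bus: none
[9] P1: load  L4 | P0:I, P1:E(50), P2:I, P3:I | bus: none
[10] P1: store L0 := 82 | P0:I, P1:M(82), P2:I, P3:I | bus: BusRdX
[11] P3: load  L0 | P0:I, P1:S(82), P2:I, P3:S(82) | bus: BusRd,Flush
[12] P1: store L3 := 38 | P0:I, P1:M(38), P2:I, P3:I | bus: none
[13] P3: load  L5 | P0:I, P1:I, P2:I, P3:E(0) | bus: none
[14] P0: store L0 := 21 | P0:M(21), P1:I, P2:I, P3:I | bus: BusRdX

bus = BusRd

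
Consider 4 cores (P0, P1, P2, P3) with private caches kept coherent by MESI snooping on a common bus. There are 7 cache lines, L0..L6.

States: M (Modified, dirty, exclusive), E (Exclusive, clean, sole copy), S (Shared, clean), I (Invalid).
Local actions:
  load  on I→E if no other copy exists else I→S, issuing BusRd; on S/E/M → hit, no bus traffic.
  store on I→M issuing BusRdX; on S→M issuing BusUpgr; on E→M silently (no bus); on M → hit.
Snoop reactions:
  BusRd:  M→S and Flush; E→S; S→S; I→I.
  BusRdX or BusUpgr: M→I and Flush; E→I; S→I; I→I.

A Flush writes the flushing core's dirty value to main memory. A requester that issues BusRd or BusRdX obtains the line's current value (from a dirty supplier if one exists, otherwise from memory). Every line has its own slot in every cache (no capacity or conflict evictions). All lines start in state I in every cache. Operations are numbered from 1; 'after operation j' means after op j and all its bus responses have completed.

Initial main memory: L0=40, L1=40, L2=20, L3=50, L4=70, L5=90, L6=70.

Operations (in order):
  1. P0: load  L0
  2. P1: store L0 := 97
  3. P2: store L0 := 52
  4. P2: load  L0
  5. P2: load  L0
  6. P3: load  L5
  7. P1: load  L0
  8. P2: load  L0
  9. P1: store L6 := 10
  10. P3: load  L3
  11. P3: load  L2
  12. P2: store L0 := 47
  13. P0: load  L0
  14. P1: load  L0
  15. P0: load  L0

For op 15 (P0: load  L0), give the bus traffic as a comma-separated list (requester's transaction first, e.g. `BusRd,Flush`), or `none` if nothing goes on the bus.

1. P0: load  L0  bus=[BusRd]  L0: P0=E P1=I P2=I P3=I  mem[L0]=40
2. P1: store L0 := 97  bus=[BusRdX]  L0: P0=I P1=M P2=I P3=I  mem[L0]=40
3. P2: store L0 := 52  bus=[BusRdX,Flush]  L0: P0=I P1=I P2=M P3=I  mem[L0]=97
4. P2: load  L0  bus=[-]  L0: P0=I P1=I P2=M P3=I  mem[L0]=97
5. P2: load  L0  bus=[-]  L0: P0=I P1=I P2=M P3=I  mem[L0]=97
6. P3: load  L5  bus=[BusRd]  L5: P0=I P1=I P2=I P3=E  mem[L5]=90
7. P1: load  L0  bus=[BusRd,Flush]  L0: P0=I P1=S P2=S P3=I  mem[L0]=52
8. P2: load  L0  bus=[-]  L0: P0=I P1=S P2=S P3=I  mem[L0]=52
9. P1: store L6 := 10  bus=[BusRdX]  L6: P0=I P1=M P2=I P3=I  mem[L6]=70
10. P3: load  L3  bus=[BusRd]  L3: P0=I P1=I P2=I P3=E  mem[L3]=50
11. P3: load  L2  bus=[BusRd]  L2: P0=I P1=I P2=I P3=E  mem[L2]=20
12. P2: store L0 := 47  bus=[BusUpgr]  L0: P0=I P1=I P2=M P3=I  mem[L0]=52
13. P0: load  L0  bus=[BusRd,Flush]  L0: P0=S P1=I P2=S P3=I  mem[L0]=47
14. P1: load  L0  bus=[BusRd]  L0: P0=S P1=S P2=S P3=I  mem[L0]=47
15. P0: load  L0  bus=[-]  L0: P0=S P1=S P2=S P3=I  mem[L0]=47

bus = none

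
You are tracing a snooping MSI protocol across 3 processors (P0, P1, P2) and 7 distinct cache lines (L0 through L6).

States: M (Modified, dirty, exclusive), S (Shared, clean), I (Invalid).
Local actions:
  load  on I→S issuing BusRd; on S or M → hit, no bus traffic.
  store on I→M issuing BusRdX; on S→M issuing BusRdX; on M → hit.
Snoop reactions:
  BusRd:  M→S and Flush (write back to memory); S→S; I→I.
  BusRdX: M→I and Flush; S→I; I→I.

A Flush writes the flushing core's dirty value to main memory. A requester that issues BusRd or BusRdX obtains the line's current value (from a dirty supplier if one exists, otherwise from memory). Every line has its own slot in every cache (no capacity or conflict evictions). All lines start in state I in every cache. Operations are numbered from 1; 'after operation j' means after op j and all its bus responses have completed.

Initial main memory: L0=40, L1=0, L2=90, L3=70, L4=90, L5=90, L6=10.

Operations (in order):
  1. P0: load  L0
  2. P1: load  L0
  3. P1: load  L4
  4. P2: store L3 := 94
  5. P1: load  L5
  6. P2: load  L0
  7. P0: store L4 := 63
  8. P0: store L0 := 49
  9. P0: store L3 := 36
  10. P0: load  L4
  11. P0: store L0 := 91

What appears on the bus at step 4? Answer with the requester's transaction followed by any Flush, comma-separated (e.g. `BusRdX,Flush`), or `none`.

bus = BusRdX

[1] P0: load  L0 | P0:S(40), P1:I, P2:I | bus: BusRd
[2] P1: load  L0 | P0:S(40), P1:S(40), P2:I | bus: BusRd
[3] P1: load  L4 | P0:I, P1:S(90), P2:I | bus: BusRd
[4] P2: store L3 := 94 | P0:I, P1:I, P2:M(94) | bus: BusRdX
[5] P1: load  L5 | P0:I, P1:S(90), P2:I | bus: BusRd
[6] P2: load  L0 | P0:S(40), P1:S(40), P2:S(40) | bus: BusRd
[7] P0: store L4 := 63 | P0:M(63), P1:I, P2:I | bus: BusRdX
[8] P0: store L0 := 49 | P0:M(49), P1:I, P2:I | bus: BusRdX
[9] P0: store L3 := 36 | P0:M(36), P1:I, P2:I | bus: BusRdX,Flush
[10] P0: load  L4 | P0:M(63), P1:I, P2:I | bus: none
[11] P0: store L0 := 91 | P0:M(91), P1:I, P2:I | bus: none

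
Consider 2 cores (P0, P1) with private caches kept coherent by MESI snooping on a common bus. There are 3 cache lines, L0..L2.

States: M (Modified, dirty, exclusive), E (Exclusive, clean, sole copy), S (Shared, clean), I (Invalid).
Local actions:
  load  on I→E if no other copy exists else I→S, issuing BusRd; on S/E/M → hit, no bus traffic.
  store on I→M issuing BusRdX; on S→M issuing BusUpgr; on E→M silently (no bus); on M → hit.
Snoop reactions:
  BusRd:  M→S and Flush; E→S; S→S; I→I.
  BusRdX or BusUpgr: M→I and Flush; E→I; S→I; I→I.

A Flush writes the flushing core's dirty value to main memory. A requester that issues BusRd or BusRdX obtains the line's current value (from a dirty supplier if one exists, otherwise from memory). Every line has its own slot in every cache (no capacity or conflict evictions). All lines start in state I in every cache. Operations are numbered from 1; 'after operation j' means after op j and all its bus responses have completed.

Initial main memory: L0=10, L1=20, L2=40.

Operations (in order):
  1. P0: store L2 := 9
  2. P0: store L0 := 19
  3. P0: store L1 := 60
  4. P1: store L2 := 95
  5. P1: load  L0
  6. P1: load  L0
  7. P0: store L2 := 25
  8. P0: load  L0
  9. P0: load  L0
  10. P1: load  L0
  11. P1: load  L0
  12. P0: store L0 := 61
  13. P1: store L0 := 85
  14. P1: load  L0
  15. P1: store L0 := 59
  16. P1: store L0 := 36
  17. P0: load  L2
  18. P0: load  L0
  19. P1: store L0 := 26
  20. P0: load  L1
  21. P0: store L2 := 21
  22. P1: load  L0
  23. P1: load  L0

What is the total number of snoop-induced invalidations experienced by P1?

1. P0: store L2 := 9  bus=[BusRdX]  L2: P0=M P1=I  mem[L2]=40
2. P0: store L0 := 19  bus=[BusRdX]  L0: P0=M P1=I  mem[L0]=10
3. P0: store L1 := 60  bus=[BusRdX]  L1: P0=M P1=I  mem[L1]=20
4. P1: store L2 := 95  bus=[BusRdX,Flush]  L2: P0=I P1=M  mem[L2]=9
5. P1: load  L0  bus=[BusRd,Flush]  L0: P0=S P1=S  mem[L0]=19
6. P1: load  L0  bus=[-]  L0: P0=S P1=S  mem[L0]=19
7. P0: store L2 := 25  bus=[BusRdX,Flush]  L2: P0=M P1=I  mem[L2]=95
8. P0: load  L0  bus=[-]  L0: P0=S P1=S  mem[L0]=19
9. P0: load  L0  bus=[-]  L0: P0=S P1=S  mem[L0]=19
10. P1: load  L0  bus=[-]  L0: P0=S P1=S  mem[L0]=19
11. P1: load  L0  bus=[-]  L0: P0=S P1=S  mem[L0]=19
12. P0: store L0 := 61  bus=[BusUpgr]  L0: P0=M P1=I  mem[L0]=19
13. P1: store L0 := 85  bus=[BusRdX,Flush]  L0: P0=I P1=M  mem[L0]=61
14. P1: load  L0  bus=[-]  L0: P0=I P1=M  mem[L0]=61
15. P1: store L0 := 59  bus=[-]  L0: P0=I P1=M  mem[L0]=61
16. P1: store L0 := 36  bus=[-]  L0: P0=I P1=M  mem[L0]=61
17. P0: load  L2  bus=[-]  L2: P0=M P1=I  mem[L2]=95
18. P0: load  L0  bus=[BusRd,Flush]  L0: P0=S P1=S  mem[L0]=36
19. P1: store L0 := 26  bus=[BusUpgr]  L0: P0=I P1=M  mem[L0]=36
20. P0: load  L1  bus=[-]  L1: P0=M P1=I  mem[L1]=20
21. P0: store L2 := 21  bus=[-]  L2: P0=M P1=I  mem[L2]=95
22. P1: load  L0  bus=[-]  L0: P0=I P1=M  mem[L0]=36
23. P1: load  L0  bus=[-]  L0: P0=I P1=M  mem[L0]=36

invalidations = 2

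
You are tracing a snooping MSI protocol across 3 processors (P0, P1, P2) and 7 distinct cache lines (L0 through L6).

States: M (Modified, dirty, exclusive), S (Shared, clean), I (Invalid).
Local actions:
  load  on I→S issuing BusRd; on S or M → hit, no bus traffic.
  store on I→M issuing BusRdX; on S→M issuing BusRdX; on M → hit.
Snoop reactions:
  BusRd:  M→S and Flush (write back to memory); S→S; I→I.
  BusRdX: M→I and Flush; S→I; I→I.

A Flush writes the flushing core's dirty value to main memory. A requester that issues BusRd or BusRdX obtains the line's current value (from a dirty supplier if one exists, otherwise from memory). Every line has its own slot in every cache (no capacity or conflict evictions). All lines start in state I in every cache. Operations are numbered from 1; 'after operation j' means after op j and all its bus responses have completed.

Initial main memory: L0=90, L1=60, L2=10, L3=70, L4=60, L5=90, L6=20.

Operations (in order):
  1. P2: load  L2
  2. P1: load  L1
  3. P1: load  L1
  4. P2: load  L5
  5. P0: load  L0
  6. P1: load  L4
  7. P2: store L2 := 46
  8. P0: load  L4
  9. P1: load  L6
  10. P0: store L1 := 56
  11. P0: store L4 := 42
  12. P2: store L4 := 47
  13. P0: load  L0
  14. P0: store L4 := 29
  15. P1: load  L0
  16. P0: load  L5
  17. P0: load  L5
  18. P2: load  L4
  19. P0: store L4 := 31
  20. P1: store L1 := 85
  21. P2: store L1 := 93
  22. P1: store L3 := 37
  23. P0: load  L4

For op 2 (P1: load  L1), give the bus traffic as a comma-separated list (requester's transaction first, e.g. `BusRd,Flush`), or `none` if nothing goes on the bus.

1. P2: load  L2  bus=[BusRd]  L2: P0=I P1=I P2=S  mem[L2]=10
2. P1: load  L1  bus=[BusRd]  L1: P0=I P1=S P2=I  mem[L1]=60
3. P1: load  L1  bus=[-]  L1: P0=I P1=S P2=I  mem[L1]=60
4. P2: load  L5  bus=[BusRd]  L5: P0=I P1=I P2=S  mem[L5]=90
5. P0: load  L0  bus=[BusRd]  L0: P0=S P1=I P2=I  mem[L0]=90
6. P1: load  L4  bus=[BusRd]  L4: P0=I P1=S P2=I  mem[L4]=60
7. P2: store L2 := 46  bus=[BusRdX]  L2: P0=I P1=I P2=M  mem[L2]=10
8. P0: load  L4  bus=[BusRd]  L4: P0=S P1=S P2=I  mem[L4]=60
9. P1: load  L6  bus=[BusRd]  L6: P0=I P1=S P2=I  mem[L6]=20
10. P0: store L1 := 56  bus=[BusRdX]  L1: P0=M P1=I P2=I  mem[L1]=60
11. P0: store L4 := 42  bus=[BusRdX]  L4: P0=M P1=I P2=I  mem[L4]=60
12. P2: store L4 := 47  bus=[BusRdX,Flush]  L4: P0=I P1=I P2=M  mem[L4]=42
13. P0: load  L0  bus=[-]  L0: P0=S P1=I P2=I  mem[L0]=90
14. P0: store L4 := 29  bus=[BusRdX,Flush]  L4: P0=M P1=I P2=I  mem[L4]=47
15. P1: load  L0  bus=[BusRd]  L0: P0=S P1=S P2=I  mem[L0]=90
16. P0: load  L5  bus=[BusRd]  L5: P0=S P1=I P2=S  mem[L5]=90
17. P0: load  L5  bus=[-]  L5: P0=S P1=I P2=S  mem[L5]=90
18. P2: load  L4  bus=[BusRd,Flush]  L4: P0=S P1=I P2=S  mem[L4]=29
19. P0: store L4 := 31  bus=[BusRdX]  L4: P0=M P1=I P2=I  mem[L4]=29
20. P1: store L1 := 85  bus=[BusRdX,Flush]  L1: P0=I P1=M P2=I  mem[L1]=56
21. P2: store L1 := 93  bus=[BusRdX,Flush]  L1: P0=I P1=I P2=M  mem[L1]=85
22. P1: store L3 := 37  bus=[BusRdX]  L3: P0=I P1=M P2=I  mem[L3]=70
23. P0: load  L4  bus=[-]  L4: P0=M P1=I P2=I  mem[L4]=29

bus = BusRd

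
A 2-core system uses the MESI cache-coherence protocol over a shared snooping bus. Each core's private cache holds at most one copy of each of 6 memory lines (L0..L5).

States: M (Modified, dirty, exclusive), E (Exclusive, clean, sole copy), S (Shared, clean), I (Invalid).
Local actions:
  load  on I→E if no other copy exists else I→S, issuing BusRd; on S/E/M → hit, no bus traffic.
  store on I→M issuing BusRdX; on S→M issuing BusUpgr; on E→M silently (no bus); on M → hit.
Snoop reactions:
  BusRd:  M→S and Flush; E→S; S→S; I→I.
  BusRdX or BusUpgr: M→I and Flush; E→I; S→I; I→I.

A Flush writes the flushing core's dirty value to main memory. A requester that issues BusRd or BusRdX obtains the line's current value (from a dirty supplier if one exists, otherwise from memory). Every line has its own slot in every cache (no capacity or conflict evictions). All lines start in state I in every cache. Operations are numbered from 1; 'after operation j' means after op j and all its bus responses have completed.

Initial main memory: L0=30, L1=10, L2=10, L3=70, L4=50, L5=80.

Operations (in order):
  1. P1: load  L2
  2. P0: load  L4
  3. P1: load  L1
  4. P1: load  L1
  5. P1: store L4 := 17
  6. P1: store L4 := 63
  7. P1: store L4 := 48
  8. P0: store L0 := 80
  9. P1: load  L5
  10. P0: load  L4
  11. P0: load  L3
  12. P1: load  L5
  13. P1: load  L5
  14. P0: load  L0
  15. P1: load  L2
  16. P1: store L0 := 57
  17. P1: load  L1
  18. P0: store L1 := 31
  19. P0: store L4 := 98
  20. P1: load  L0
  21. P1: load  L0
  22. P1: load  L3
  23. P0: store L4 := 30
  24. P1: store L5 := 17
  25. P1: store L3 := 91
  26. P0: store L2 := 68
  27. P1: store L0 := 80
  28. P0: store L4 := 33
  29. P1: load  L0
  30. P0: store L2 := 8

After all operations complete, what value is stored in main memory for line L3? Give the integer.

1. P1: load  L2  bus=[BusRd]  L2: P0=I P1=E  mem[L2]=10
2. P0: load  L4  bus=[BusRd]  L4: P0=E P1=I  mem[L4]=50
3. P1: load  L1  bus=[BusRd]  L1: P0=I P1=E  mem[L1]=10
4. P1: load  L1  bus=[-]  L1: P0=I P1=E  mem[L1]=10
5. P1: store L4 := 17  bus=[BusRdX]  L4: P0=I P1=M  mem[L4]=50
6. P1: store L4 := 63  bus=[-]  L4: P0=I P1=M  mem[L4]=50
7. P1: store L4 := 48  bus=[-]  L4: P0=I P1=M  mem[L4]=50
8. P0: store L0 := 80  bus=[BusRdX]  L0: P0=M P1=I  mem[L0]=30
9. P1: load  L5  bus=[BusRd]  L5: P0=I P1=E  mem[L5]=80
10. P0: load  L4  bus=[BusRd,Flush]  L4: P0=S P1=S  mem[L4]=48
11. P0: load  L3  bus=[BusRd]  L3: P0=E P1=I  mem[L3]=70
12. P1: load  L5  bus=[-]  L5: P0=I P1=E  mem[L5]=80
13. P1: load  L5  bus=[-]  L5: P0=I P1=E  mem[L5]=80
14. P0: load  L0  bus=[-]  L0: P0=M P1=I  mem[L0]=30
15. P1: load  L2  bus=[-]  L2: P0=I P1=E  mem[L2]=10
16. P1: store L0 := 57  bus=[BusRdX,Flush]  L0: P0=I P1=M  mem[L0]=80
17. P1: load  L1  bus=[-]  L1: P0=I P1=E  mem[L1]=10
18. P0: store L1 := 31  bus=[BusRdX]  L1: P0=M P1=I  mem[L1]=10
19. P0: store L4 := 98  bus=[BusUpgr]  L4: P0=M P1=I  mem[L4]=48
20. P1: load  L0  bus=[-]  L0: P0=I P1=M  mem[L0]=80
21. P1: load  L0  bus=[-]  L0: P0=I P1=M  mem[L0]=80
22. P1: load  L3  bus=[BusRd]  L3: P0=S P1=S  mem[L3]=70
23. P0: store L4 := 30  bus=[-]  L4: P0=M P1=I  mem[L4]=48
24. P1: store L5 := 17  bus=[-]  L5: P0=I P1=M  mem[L5]=80
25. P1: store L3 := 91  bus=[BusUpgr]  L3: P0=I P1=M  mem[L3]=70
26. P0: store L2 := 68  bus=[BusRdX]  L2: P0=M P1=I  mem[L2]=10
27. P1: store L0 := 80  bus=[-]  L0: P0=I P1=M  mem[L0]=80
28. P0: store L4 := 33  bus=[-]  L4: P0=M P1=I  mem[L4]=48
29. P1: load  L0  bus=[-]  L0: P0=I P1=M  mem[L0]=80
30. P0: store L2 := 8  bus=[-]  L2: P0=M P1=I  mem[L2]=10

memory[L3] = 70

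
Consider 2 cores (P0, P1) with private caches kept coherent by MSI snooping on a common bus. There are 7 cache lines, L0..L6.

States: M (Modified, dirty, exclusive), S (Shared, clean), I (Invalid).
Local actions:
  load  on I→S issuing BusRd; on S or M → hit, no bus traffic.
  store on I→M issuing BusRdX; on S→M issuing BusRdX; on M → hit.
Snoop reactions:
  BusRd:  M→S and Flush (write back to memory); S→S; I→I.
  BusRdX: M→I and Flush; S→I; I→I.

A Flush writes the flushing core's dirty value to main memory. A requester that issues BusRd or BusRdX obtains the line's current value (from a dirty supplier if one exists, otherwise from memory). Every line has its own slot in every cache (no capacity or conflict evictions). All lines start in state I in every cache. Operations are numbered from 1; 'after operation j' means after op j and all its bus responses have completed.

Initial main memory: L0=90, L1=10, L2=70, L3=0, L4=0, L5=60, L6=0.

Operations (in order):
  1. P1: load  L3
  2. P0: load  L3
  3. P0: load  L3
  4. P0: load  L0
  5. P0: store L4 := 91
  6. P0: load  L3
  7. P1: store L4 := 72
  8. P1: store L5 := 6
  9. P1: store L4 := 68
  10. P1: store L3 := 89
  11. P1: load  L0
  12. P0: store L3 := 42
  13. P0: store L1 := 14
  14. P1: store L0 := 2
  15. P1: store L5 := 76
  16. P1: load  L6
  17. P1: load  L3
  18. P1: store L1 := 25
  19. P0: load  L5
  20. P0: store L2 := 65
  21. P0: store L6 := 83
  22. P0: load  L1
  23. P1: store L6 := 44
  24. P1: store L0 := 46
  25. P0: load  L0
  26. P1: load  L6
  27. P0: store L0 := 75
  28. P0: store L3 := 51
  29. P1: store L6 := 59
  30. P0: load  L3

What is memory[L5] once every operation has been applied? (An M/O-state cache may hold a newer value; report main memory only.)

memory[L5] = 76

step 1: P1: load  L3  ⟶  IS  (L3)  txn=BusRd  M[L3]=0
step 2: P0: load  L3  ⟶  SS  (L3)  txn=BusRd  M[L3]=0
step 3: P0: load  L3  ⟶  SS  (L3)  txn=∅  M[L3]=0
step 4: P0: load  L0  ⟶  SI  (L0)  txn=BusRd  M[L0]=90
step 5: P0: store L4 := 91  ⟶  MI  (L4)  txn=BusRdX  M[L4]=0
step 6: P0: load  L3  ⟶  SS  (L3)  txn=∅  M[L3]=0
step 7: P1: store L4 := 72  ⟶  IM  (L4)  txn=BusRdX+Flush  M[L4]=91
step 8: P1: store L5 := 6  ⟶  IM  (L5)  txn=BusRdX  M[L5]=60
step 9: P1: store L4 := 68  ⟶  IM  (L4)  txn=∅  M[L4]=91
step 10: P1: store L3 := 89  ⟶  IM  (L3)  txn=BusRdX  M[L3]=0
step 11: P1: load  L0  ⟶  SS  (L0)  txn=BusRd  M[L0]=90
step 12: P0: store L3 := 42  ⟶  MI  (L3)  txn=BusRdX+Flush  M[L3]=89
step 13: P0: store L1 := 14  ⟶  MI  (L1)  txn=BusRdX  M[L1]=10
step 14: P1: store L0 := 2  ⟶  IM  (L0)  txn=BusRdX  M[L0]=90
step 15: P1: store L5 := 76  ⟶  IM  (L5)  txn=∅  M[L5]=60
step 16: P1: load  L6  ⟶  IS  (L6)  txn=BusRd  M[L6]=0
step 17: P1: load  L3  ⟶  SS  (L3)  txn=BusRd+Flush  M[L3]=42
step 18: P1: store L1 := 25  ⟶  IM  (L1)  txn=BusRdX+Flush  M[L1]=14
step 19: P0: load  L5  ⟶  SS  (L5)  txn=BusRd+Flush  M[L5]=76
step 20: P0: store L2 := 65  ⟶  MI  (L2)  txn=BusRdX  M[L2]=70
step 21: P0: store L6 := 83  ⟶  MI  (L6)  txn=BusRdX  M[L6]=0
step 22: P0: load  L1  ⟶  SS  (L1)  txn=BusRd+Flush  M[L1]=25
step 23: P1: store L6 := 44  ⟶  IM  (L6)  txn=BusRdX+Flush  M[L6]=83
step 24: P1: store L0 := 46  ⟶  IM  (L0)  txn=∅  M[L0]=90
step 25: P0: load  L0  ⟶  SS  (L0)  txn=BusRd+Flush  M[L0]=46
step 26: P1: load  L6  ⟶  IM  (L6)  txn=∅  M[L6]=83
step 27: P0: store L0 := 75  ⟶  MI  (L0)  txn=BusRdX  M[L0]=46
step 28: P0: store L3 := 51  ⟶  MI  (L3)  txn=BusRdX  M[L3]=42
step 29: P1: store L6 := 59  ⟶  IM  (L6)  txn=∅  M[L6]=83
step 30: P0: load  L3  ⟶  MI  (L3)  txn=∅  M[L3]=42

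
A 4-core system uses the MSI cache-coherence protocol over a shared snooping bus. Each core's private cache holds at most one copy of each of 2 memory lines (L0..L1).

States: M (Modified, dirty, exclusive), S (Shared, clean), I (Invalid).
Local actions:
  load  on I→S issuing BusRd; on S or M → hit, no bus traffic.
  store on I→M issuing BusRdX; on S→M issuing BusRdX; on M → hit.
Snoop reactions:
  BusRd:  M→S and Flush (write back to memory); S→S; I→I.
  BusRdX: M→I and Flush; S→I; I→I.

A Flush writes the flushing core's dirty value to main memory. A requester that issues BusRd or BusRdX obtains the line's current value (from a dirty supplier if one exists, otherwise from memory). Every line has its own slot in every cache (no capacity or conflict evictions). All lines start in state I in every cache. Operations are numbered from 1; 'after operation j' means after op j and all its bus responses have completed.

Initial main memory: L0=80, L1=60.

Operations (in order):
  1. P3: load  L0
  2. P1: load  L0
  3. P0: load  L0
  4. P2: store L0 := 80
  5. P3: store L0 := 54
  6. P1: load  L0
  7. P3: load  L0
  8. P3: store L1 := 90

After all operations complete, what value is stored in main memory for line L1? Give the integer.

  op1 P3: load  L0 → I/I/I/S on L0; bus BusRd; mem=80
  op2 P1: load  L0 → I/S/I/S on L0; bus BusRd; mem=80
  op3 P0: load  L0 → S/S/I/S on L0; bus BusRd; mem=80
  op4 P2: store L0 := 80 → I/I/M/I on L0; bus BusRdX; mem=80
  op5 P3: store L0 := 54 → I/I/I/M on L0; bus BusRdX Flush; mem=80
  op6 P1: load  L0 → I/S/I/S on L0; bus BusRd Flush; mem=54
  op7 P3: load  L0 → I/S/I/S on L0; bus (none); mem=54
  op8 P3: store L1 := 90 → I/I/I/M on L1; bus BusRdX; mem=60

memory[L1] = 60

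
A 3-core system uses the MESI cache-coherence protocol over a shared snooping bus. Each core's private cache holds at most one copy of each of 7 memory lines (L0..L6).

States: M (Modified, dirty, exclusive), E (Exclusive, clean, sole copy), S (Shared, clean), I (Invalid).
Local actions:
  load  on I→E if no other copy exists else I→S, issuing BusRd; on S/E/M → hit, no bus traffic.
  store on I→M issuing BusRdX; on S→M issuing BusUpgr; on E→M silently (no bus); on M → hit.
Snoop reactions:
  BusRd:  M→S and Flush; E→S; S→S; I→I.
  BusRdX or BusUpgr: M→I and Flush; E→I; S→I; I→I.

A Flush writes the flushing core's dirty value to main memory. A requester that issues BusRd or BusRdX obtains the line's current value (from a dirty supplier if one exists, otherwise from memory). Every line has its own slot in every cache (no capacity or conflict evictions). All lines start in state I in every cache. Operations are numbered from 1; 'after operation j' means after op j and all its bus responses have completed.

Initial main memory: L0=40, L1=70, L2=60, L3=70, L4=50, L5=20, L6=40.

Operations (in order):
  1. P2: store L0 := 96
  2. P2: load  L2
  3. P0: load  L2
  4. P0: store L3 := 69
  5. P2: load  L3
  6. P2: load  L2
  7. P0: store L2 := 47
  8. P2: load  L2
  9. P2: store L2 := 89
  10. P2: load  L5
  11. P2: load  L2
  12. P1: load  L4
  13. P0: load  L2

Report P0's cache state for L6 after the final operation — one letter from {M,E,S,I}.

  op1 P2: store L0 := 96 → I/I/M on L0; bus BusRdX; mem=40
  op2 P2: load  L2 → I/I/E on L2; bus BusRd; mem=60
  op3 P0: load  L2 → S/I/S on L2; bus BusRd; mem=60
  op4 P0: store L3 := 69 → M/I/I on L3; bus BusRdX; mem=70
  op5 P2: load  L3 → S/I/S on L3; bus BusRd Flush; mem=69
  op6 P2: load  L2 → S/I/S on L2; bus (none); mem=60
  op7 P0: store L2 := 47 → M/I/I on L2; bus BusUpgr; mem=60
  op8 P2: load  L2 → S/I/S on L2; bus BusRd Flush; mem=47
  op9 P2: store L2 := 89 → I/I/M on L2; bus BusUpgr; mem=47
  op10 P2: load  L5 → I/I/E on L5; bus BusRd; mem=20
  op11 P2: load  L2 → I/I/M on L2; bus (none); mem=47
  op12 P1: load  L4 → I/E/I on L4; bus BusRd; mem=50
  op13 P0: load  L2 → S/I/S on L2; bus BusRd Flush; mem=89

state = I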